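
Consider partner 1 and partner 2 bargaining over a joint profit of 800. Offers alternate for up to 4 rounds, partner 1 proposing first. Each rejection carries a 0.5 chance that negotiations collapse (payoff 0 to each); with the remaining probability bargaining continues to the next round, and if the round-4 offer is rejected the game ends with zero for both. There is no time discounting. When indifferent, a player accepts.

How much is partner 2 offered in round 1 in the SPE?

300

Round 4 (partner 2 proposes): partner 1 will accept anything ≥ 0, so partner 2 offers 0 and keeps 800.
Round 3 (partner 1 proposes): rejecting gives partner 2 an expected 0.5 × 800 = 400, so partner 1 offers 400, keeping 400.
Round 2 (partner 2 proposes): rejecting gives partner 1 an expected 0.5 × 400 = 200. Partner 2 offers 200 and keeps 800 − 200 = 600.
Round 1 (partner 1 proposes): rejecting gives partner 2 an expected 0.5 × 600 = 300, so partner 1 offers 300, keeping 500.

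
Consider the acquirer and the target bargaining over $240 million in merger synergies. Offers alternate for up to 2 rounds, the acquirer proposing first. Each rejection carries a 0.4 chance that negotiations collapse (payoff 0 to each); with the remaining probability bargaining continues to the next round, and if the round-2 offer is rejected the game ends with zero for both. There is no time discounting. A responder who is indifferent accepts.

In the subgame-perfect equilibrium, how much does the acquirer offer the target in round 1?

144

Round 2 (the target proposes): the acquirer will accept anything ≥ 0, so the target offers 0 and keeps 240.
Round 1 (the acquirer proposes): rejecting gives the target an expected 0.6 × 240 = 144; the acquirer offers that and keeps 96.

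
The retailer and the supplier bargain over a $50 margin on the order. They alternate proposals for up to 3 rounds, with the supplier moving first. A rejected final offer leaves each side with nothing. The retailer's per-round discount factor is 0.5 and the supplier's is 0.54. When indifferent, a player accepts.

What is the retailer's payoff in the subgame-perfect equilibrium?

11.5

Solve by backward induction from round 3.
Round 3 (the supplier proposes): the retailer will accept anything ≥ 0, so the supplier offers 0 and keeps 50.
Round 2 (the retailer proposes): the supplier can get 50 next round, worth 0.54 × 50 = 27 now; the retailer offers that and keeps 23.
Round 1 (the supplier proposes): the retailer can get 23 next round, worth 0.5 × 23 = 11.5 now. The supplier offers 11.5 and keeps 50 − 11.5 = 38.5.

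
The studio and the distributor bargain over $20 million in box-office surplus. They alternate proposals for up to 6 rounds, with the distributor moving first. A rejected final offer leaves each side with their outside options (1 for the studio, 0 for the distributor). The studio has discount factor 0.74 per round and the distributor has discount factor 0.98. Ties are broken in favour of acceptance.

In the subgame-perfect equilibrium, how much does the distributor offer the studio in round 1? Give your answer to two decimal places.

By backward induction:
Round 6 (the studio proposes): the distributor will accept anything ≥ 0, so the studio offers 0 and keeps 20.
Round 5 (the distributor proposes): the studio can get 20 next round, worth 0.74 × 20 = 14.8 now; the distributor offers that and keeps 5.2.
Round 4 (the studio proposes): the distributor can get 5.2 next round, worth 0.98 × 5.2 = 5.096 now, so the studio offers 5.096, keeping 14.904.
Round 3 (the distributor proposes): the studio can get 14.904 next round, worth 0.74 × 14.904 = 11.02896 now, so the distributor offers 11.02896, keeping 8.97104.
Round 2 (the studio proposes): the distributor can get 8.97104 next round, worth 0.98 × 8.97104 = 8.7916192 now. The studio offers 8.7916192 and keeps 20 − 8.7916192 = 11.2083808.
Round 1 (the distributor proposes): the studio can get 11.2083808 next round, worth 0.74 × 11.2083808 = 8.294201792 now. The distributor offers 8.294201792 and keeps 20 − 8.294201792 = 11.705798208.

8.29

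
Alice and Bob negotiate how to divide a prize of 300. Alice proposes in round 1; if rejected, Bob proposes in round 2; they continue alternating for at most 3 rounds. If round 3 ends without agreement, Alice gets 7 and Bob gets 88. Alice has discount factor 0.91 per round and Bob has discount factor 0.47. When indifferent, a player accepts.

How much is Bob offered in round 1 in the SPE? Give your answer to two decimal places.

Round 3 (Alice proposes): Bob gets 88 if talks fail, so Alice offers 88 and keeps 212.
Round 2 (Bob proposes): Alice can get 212 next round, worth 0.91 × 212 = 192.92 now; Bob offers that and keeps 107.08.
Round 1 (Alice proposes): Bob can get 107.08 next round, worth 0.47 × 107.08 = 50.3276 now; Alice offers that and keeps 249.6724.

50.33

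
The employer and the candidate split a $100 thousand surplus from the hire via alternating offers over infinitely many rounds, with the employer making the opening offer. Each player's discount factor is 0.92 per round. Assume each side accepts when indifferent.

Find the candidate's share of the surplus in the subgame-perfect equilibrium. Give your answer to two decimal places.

In a stationary SPE each proposer offers the other exactly their discounted continuation value.
If the employer keeps x when proposing and the candidate keeps y when proposing, then x = 100 − 0.92y and y = 100 − 0.92x.
Solving: x = 100(1 − 0.92) / (1 − 0.92·0.92) = 8 / 0.1536 ≈ 52.0833.
The candidate gets 100 − 52.0833 ≈ 47.9167.

47.92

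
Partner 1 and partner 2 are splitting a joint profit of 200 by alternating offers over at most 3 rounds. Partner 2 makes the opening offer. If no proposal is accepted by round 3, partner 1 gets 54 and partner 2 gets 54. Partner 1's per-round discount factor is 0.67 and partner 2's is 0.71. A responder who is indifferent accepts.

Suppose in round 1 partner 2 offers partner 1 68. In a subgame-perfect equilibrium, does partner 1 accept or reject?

Accept

Round 3 (partner 2 proposes): partner 1 gets 54 if talks fail, so partner 2 offers 54 and keeps 146.
Round 2 (partner 1 proposes): partner 2 can get 146 next round, worth 0.71 × 146 = 103.66 now. Partner 1 offers 103.66 and keeps 200 − 103.66 = 96.34.
So by rejecting in round 1, partner 1 gets 96.34 next round, worth 0.67 × 96.34 = 64.5478 now.
Offer 68 ≥ 64.5478, so partner 1 accepts.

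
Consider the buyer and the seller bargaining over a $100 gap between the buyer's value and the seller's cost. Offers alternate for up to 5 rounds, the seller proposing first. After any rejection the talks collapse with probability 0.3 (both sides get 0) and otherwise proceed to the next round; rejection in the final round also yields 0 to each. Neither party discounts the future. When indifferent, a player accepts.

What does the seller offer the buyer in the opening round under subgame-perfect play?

31.29

By backward induction:
Round 5 (the seller proposes): rejection yields 0 for the buyer; the seller offers 0 and keeps 100.
Round 4 (the buyer proposes): rejecting gives the seller an expected 0.7 × 100 = 70; the buyer offers that and keeps 30.
Round 3 (the seller proposes): rejecting gives the buyer an expected 0.7 × 30 = 21. The seller offers 21 and keeps 100 − 21 = 79.
Round 2 (the buyer proposes): rejecting gives the seller an expected 0.7 × 79 = 55.3; the buyer offers that and keeps 44.7.
Round 1 (the seller proposes): rejecting gives the buyer an expected 0.7 × 44.7 = 31.29. The seller offers 31.29 and keeps 100 − 31.29 = 68.71.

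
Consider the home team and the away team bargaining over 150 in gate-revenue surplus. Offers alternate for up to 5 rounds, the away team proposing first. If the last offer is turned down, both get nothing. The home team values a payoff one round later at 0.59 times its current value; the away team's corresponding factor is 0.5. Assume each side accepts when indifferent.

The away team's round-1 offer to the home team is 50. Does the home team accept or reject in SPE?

Reject

Work out the home team's continuation value if the offer is rejected.
Round 5 (the away team proposes): rejection yields 0 for the home team; the away team offers 0 and keeps 150.
Round 4 (the home team proposes): the away team can get 150 next round, worth 0.5 × 150 = 75 now. The home team offers 75 and keeps 150 − 75 = 75.
Round 3 (the away team proposes): the home team can get 75 next round, worth 0.59 × 75 = 44.25 now. The away team offers 44.25 and keeps 150 − 44.25 = 105.75.
Round 2 (the home team proposes): the away team can get 105.75 next round, worth 0.5 × 105.75 = 52.875 now, so the home team offers 52.875, keeping 97.125.
So by rejecting in round 1, the home team gets 97.125 next round, worth 0.59 × 97.125 = 57.30375 now.
Offer 50 < 57.30375, so the home team rejects.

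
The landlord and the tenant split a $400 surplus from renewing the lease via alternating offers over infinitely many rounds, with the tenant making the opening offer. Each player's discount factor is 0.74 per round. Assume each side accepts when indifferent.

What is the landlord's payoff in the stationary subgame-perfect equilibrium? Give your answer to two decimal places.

170.11

When the tenant proposes, the landlord accepts any offer worth at least 0.74 times what the landlord would get by proposing next round; and vice versa.
This gives x = 400 − 0.74y and y = 400 − 0.74x, where x and y are each side's share when it proposes.
Hence (1 − 0.74·0.74)x = 400(1 − 0.74), i.e. 0.4524·x = 104.
x ≈ 229.8851; the landlord's share is 400 − x ≈ 170.1149.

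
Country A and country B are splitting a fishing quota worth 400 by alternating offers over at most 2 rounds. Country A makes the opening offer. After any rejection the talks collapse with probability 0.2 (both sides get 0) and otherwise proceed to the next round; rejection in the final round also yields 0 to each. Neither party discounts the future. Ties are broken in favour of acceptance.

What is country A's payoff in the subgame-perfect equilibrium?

80

By backward induction:
Round 2 (country B proposes): rejection yields 0 for country A; country B offers 0 and keeps 400.
Round 1 (country A proposes): rejecting gives country B an expected 0.8 × 400 = 320, so country A offers 320, keeping 80.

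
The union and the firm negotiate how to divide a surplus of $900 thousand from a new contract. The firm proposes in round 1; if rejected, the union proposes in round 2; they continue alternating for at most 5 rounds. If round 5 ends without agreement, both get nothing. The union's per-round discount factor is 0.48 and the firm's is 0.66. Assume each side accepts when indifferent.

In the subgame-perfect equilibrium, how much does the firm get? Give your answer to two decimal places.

706.59

Round 5 (the firm proposes): rejection yields 0 for the union; the firm offers 0 and keeps 900.
Round 4 (the union proposes): the firm can get 900 next round, worth 0.66 × 900 = 594 now; the union offers that and keeps 306.
Round 3 (the firm proposes): the union can get 306 next round, worth 0.48 × 306 = 146.88 now; the firm offers that and keeps 753.12.
Round 2 (the union proposes): the firm can get 753.12 next round, worth 0.66 × 753.12 = 497.0592 now, so the union offers 497.0592, keeping 402.9408.
Round 1 (the firm proposes): the union can get 402.9408 next round, worth 0.48 × 402.9408 = 193.411584 now. The firm offers 193.411584 and keeps 900 − 193.411584 = 706.588416.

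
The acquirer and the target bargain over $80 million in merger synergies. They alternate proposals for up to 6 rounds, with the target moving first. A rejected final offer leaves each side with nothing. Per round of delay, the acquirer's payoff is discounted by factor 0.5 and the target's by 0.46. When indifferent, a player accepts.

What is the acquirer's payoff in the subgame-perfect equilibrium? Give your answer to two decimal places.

Round 6 (the acquirer proposes): rejection yields 0 for the target; the acquirer offers 0 and keeps 80.
Round 5 (the target proposes): the acquirer can get 80 next round, worth 0.5 × 80 = 40 now; the target offers that and keeps 40.
Round 4 (the acquirer proposes): the target can get 40 next round, worth 0.46 × 40 = 18.4 now. The acquirer offers 18.4 and keeps 80 − 18.4 = 61.6.
Round 3 (the target proposes): the acquirer can get 61.6 next round, worth 0.5 × 61.6 = 30.8 now, so the target offers 30.8, keeping 49.2.
Round 2 (the acquirer proposes): the target can get 49.2 next round, worth 0.46 × 49.2 = 22.632 now, so the acquirer offers 22.632, keeping 57.368.
Round 1 (the target proposes): the acquirer can get 57.368 next round, worth 0.5 × 57.368 = 28.684 now. The target offers 28.684 and keeps 80 − 28.684 = 51.316.

28.68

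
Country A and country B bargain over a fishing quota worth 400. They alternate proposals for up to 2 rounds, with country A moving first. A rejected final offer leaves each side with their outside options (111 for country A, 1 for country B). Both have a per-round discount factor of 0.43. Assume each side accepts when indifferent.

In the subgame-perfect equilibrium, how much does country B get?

Round 2 (country B proposes): country A gets 111 if talks fail, so country B offers 111 and keeps 289.
Round 1 (country A proposes): country B can get 289 next round, worth 0.43 × 289 = 124.27 now. Country A offers 124.27 and keeps 400 − 124.27 = 275.73.

124.27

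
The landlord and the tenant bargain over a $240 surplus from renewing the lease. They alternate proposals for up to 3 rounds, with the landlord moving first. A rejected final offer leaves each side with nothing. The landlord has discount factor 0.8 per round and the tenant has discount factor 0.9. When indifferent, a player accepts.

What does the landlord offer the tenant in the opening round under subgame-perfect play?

43.2

Work backward from the last round.
Round 3 (the landlord proposes): the tenant will accept anything ≥ 0, so the landlord offers 0 and keeps 240.
Round 2 (the tenant proposes): the landlord can get 240 next round, worth 0.8 × 240 = 192 now, so the tenant offers 192, keeping 48.
Round 1 (the landlord proposes): the tenant can get 48 next round, worth 0.9 × 48 = 43.2 now, so the landlord offers 43.2, keeping 196.8.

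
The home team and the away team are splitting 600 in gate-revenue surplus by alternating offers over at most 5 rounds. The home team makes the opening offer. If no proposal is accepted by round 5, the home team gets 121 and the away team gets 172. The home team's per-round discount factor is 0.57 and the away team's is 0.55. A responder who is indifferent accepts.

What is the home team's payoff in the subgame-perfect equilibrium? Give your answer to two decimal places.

396.71

By backward induction:
Round 5 (the home team proposes): the away team gets 172 if talks fail, so the home team offers 172 and keeps 428.
Round 4 (the away team proposes): the home team can get 428 next round, worth 0.57 × 428 = 243.96 now; the away team offers that and keeps 356.04.
Round 3 (the home team proposes): the away team can get 356.04 next round, worth 0.55 × 356.04 = 195.822 now; the home team offers that and keeps 404.178.
Round 2 (the away team proposes): the home team can get 404.178 next round, worth 0.57 × 404.178 = 230.38146 now, so the away team offers 230.38146, keeping 369.61854.
Round 1 (the home team proposes): the away team can get 369.61854 next round, worth 0.55 × 369.61854 = 203.290197 now, so the home team offers 203.290197, keeping 396.709803.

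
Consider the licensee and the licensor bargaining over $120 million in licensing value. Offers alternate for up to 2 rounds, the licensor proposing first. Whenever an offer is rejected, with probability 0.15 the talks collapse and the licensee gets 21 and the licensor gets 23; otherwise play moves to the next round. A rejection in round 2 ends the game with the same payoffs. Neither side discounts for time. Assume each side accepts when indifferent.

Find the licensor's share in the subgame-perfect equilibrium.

Round 2 (the licensee proposes): the licensor gets 23 if talks fail, so the licensee offers 23 and keeps 97.
Round 1 (the licensor proposes): rejecting gives the licensee an expected 0.85 × 97 + 0.15 × 21 = 85.6; the licensor offers that and keeps 34.4.

34.4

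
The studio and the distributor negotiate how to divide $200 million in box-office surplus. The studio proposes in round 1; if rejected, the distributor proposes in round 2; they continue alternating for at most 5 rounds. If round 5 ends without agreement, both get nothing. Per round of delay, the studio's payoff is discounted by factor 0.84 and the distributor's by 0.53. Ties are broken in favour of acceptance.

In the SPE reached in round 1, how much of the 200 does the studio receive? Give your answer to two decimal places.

Round 5 (the studio proposes): the distributor will accept anything ≥ 0, so the studio offers 0 and keeps 200.
Round 4 (the distributor proposes): the studio can get 200 next round, worth 0.84 × 200 = 168 now; the distributor offers that and keeps 32.
Round 3 (the studio proposes): the distributor can get 32 next round, worth 0.53 × 32 = 16.96 now, so the studio offers 16.96, keeping 183.04.
Round 2 (the distributor proposes): the studio can get 183.04 next round, worth 0.84 × 183.04 = 153.7536 now, so the distributor offers 153.7536, keeping 46.2464.
Round 1 (the studio proposes): the distributor can get 46.2464 next round, worth 0.53 × 46.2464 = 24.510592 now. The studio offers 24.510592 and keeps 200 − 24.510592 = 175.489408.

175.49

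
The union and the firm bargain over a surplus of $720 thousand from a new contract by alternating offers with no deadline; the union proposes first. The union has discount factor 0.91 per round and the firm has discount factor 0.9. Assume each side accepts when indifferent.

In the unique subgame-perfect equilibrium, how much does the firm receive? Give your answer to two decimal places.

322.21

Let x be the union's share when the union proposes and y be the firm's share when the firm proposes.
The firm accepts iff offered ≥ 0.9·y, so x = 720 − 0.9y. Symmetrically y = 720 − 0.91x.
Substituting: x = 720 − 0.9(720 − 0.91x), giving x(1 − 0.91·0.9) = 720(1 − 0.9).
So x = 720 × 0.1 / 0.181 ≈ 397.7901, and the firm receives 720 − x ≈ 322.2099.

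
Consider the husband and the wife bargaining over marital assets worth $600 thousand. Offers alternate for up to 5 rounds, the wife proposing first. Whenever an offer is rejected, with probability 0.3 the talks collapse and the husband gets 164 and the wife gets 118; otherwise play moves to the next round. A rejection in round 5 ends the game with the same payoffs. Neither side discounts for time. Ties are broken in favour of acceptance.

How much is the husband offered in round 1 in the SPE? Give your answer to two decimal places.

By backward induction:
Round 5 (the wife proposes): the husband gets 164 if talks fail, so the wife offers 164 and keeps 436.
Round 4 (the husband proposes): rejecting gives the wife an expected 0.7 × 436 + 0.3 × 118 = 340.6, so the husband offers 340.6, keeping 259.4.
Round 3 (the wife proposes): rejecting gives the husband an expected 0.7 × 259.4 + 0.3 × 164 = 230.78; the wife offers that and keeps 369.22.
Round 2 (the husband proposes): rejecting gives the wife an expected 0.7 × 369.22 + 0.3 × 118 = 293.854. The husband offers 293.854 and keeps 600 − 293.854 = 306.146.
Round 1 (the wife proposes): rejecting gives the husband an expected 0.7 × 306.146 + 0.3 × 164 = 263.5022, so the wife offers 263.5022, keeping 336.4978.

263.50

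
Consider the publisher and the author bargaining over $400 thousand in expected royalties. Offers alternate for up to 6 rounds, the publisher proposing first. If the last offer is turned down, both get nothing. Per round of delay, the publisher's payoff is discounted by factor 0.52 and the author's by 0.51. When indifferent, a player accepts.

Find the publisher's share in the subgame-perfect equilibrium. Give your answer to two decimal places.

261.76

Round 6 (the author proposes): the publisher will accept anything ≥ 0, so the author offers 0 and keeps 400.
Round 5 (the publisher proposes): the author can get 400 next round, worth 0.51 × 400 = 204 now, so the publisher offers 204, keeping 196.
Round 4 (the author proposes): the publisher can get 196 next round, worth 0.52 × 196 = 101.92 now, so the author offers 101.92, keeping 298.08.
Round 3 (the publisher proposes): the author can get 298.08 next round, worth 0.51 × 298.08 = 152.0208 now; the publisher offers that and keeps 247.9792.
Round 2 (the author proposes): the publisher can get 247.9792 next round, worth 0.52 × 247.9792 = 128.949184 now, so the author offers 128.949184, keeping 271.050816.
Round 1 (the publisher proposes): the author can get 271.050816 next round, worth 0.51 × 271.050816 = 138.23591616 now, so the publisher offers 138.23591616, keeping 261.76408384.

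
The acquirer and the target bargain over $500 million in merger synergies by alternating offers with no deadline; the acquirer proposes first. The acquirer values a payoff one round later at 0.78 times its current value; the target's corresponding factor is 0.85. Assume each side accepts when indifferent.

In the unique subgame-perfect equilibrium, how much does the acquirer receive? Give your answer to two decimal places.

When the acquirer proposes, the target accepts any offer worth at least 0.85 times what the target would get by proposing next round; and vice versa.
This gives x = 500 − 0.85y and y = 500 − 0.78x, where x and y are each side's share when it proposes.
Hence (1 − 0.85·0.78)x = 500(1 − 0.85), i.e. 0.337·x = 75.
x ≈ 222.5519; the target's share is 500 − x ≈ 277.4481.

222.55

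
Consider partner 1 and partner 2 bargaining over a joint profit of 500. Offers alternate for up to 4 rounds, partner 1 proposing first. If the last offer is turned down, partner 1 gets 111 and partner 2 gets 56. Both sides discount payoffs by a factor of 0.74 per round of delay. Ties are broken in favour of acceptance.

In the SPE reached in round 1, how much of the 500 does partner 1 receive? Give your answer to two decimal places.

246.17

Work backward from the last round.
Round 4 (partner 2 proposes): partner 1 gets 111 if talks fail, so partner 2 offers 111 and keeps 389.
Round 3 (partner 1 proposes): partner 2 can get 389 next round, worth 0.74 × 389 = 287.86 now. Partner 1 offers 287.86 and keeps 500 − 287.86 = 212.14.
Round 2 (partner 2 proposes): partner 1 can get 212.14 next round, worth 0.74 × 212.14 = 156.9836 now; partner 2 offers that and keeps 343.0164.
Round 1 (partner 1 proposes): partner 2 can get 343.0164 next round, worth 0.74 × 343.0164 = 253.832136 now. Partner 1 offers 253.832136 and keeps 500 − 253.832136 = 246.167864.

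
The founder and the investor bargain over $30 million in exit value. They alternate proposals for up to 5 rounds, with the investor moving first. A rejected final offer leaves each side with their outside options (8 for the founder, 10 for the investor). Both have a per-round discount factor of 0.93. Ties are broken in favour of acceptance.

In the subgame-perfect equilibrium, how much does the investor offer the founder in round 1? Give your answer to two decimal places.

9.63

Round 5 (the investor proposes): the founder gets 8 if talks fail, so the investor offers 8 and keeps 22.
Round 4 (the founder proposes): the investor can get 22 next round, worth 0.93 × 22 = 20.46 now. The founder offers 20.46 and keeps 30 − 20.46 = 9.54.
Round 3 (the investor proposes): the founder can get 9.54 next round, worth 0.93 × 9.54 = 8.8722 now, so the investor offers 8.8722, keeping 21.1278.
Round 2 (the founder proposes): the investor can get 21.1278 next round, worth 0.93 × 21.1278 = 19.648854 now; the founder offers that and keeps 10.351146.
Round 1 (the investor proposes): the founder can get 10.351146 next round, worth 0.93 × 10.351146 = 9.62656578 now, so the investor offers 9.62656578, keeping 20.37343422.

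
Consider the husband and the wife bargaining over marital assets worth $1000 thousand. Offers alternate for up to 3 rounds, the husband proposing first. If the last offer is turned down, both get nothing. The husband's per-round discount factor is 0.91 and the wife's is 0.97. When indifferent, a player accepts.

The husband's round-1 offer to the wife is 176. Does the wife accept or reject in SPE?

Round 3 (the husband proposes): the wife will accept anything ≥ 0, so the husband offers 0 and keeps 1000.
Round 2 (the wife proposes): the husband can get 1000 next round, worth 0.91 × 1000 = 910 now, so the wife offers 910, keeping 90.
So by rejecting in round 1, the wife gets 90 next round, worth 0.97 × 90 = 87.3 now.
Offer 176 ≥ 87.3, so the wife accepts.

Accept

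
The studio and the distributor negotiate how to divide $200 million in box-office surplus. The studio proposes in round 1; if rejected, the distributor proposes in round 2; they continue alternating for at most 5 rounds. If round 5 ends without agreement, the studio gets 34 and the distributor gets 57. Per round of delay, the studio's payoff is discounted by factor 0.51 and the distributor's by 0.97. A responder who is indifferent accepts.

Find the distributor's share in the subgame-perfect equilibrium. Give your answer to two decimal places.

156.04

Work backward from the last round.
Round 5 (the studio proposes): the distributor gets 57 if talks fail, so the studio offers 57 and keeps 143.
Round 4 (the distributor proposes): the studio can get 143 next round, worth 0.51 × 143 = 72.93 now. The distributor offers 72.93 and keeps 200 − 72.93 = 127.07.
Round 3 (the studio proposes): the distributor can get 127.07 next round, worth 0.97 × 127.07 = 123.2579 now. The studio offers 123.2579 and keeps 200 − 123.2579 = 76.7421.
Round 2 (the distributor proposes): the studio can get 76.7421 next round, worth 0.51 × 76.7421 = 39.138471 now, so the distributor offers 39.138471, keeping 160.861529.
Round 1 (the studio proposes): the distributor can get 160.861529 next round, worth 0.97 × 160.861529 = 156.03568313 now. The studio offers 156.03568313 and keeps 200 − 156.03568313 = 43.96431687.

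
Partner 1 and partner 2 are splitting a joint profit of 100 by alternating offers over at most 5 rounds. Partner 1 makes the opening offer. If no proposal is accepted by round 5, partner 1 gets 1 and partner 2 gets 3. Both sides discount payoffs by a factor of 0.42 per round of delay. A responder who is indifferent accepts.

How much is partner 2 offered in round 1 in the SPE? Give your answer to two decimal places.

Round 5 (partner 1 proposes): partner 2 gets 3 if talks fail, so partner 1 offers 3 and keeps 97.
Round 4 (partner 2 proposes): partner 1 can get 97 next round, worth 0.42 × 97 = 40.74 now. Partner 2 offers 40.74 and keeps 100 − 40.74 = 59.26.
Round 3 (partner 1 proposes): partner 2 can get 59.26 next round, worth 0.42 × 59.26 = 24.8892 now; partner 1 offers that and keeps 75.1108.
Round 2 (partner 2 proposes): partner 1 can get 75.1108 next round, worth 0.42 × 75.1108 = 31.546536 now, so partner 2 offers 31.546536, keeping 68.453464.
Round 1 (partner 1 proposes): partner 2 can get 68.453464 next round, worth 0.42 × 68.453464 = 28.75045488 now. Partner 1 offers 28.75045488 and keeps 100 − 28.75045488 = 71.24954512.

28.75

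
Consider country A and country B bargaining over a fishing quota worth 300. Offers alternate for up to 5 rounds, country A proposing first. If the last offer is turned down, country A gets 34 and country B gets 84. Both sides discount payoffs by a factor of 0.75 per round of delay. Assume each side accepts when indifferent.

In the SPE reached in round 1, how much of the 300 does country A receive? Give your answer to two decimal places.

Work backward from the last round.
Round 5 (country A proposes): country B gets 84 if talks fail, so country A offers 84 and keeps 216.
Round 4 (country B proposes): country A can get 216 next round, worth 0.75 × 216 = 162 now, so country B offers 162, keeping 138.
Round 3 (country A proposes): country B can get 138 next round, worth 0.75 × 138 = 103.5 now; country A offers that and keeps 196.5.
Round 2 (country B proposes): country A can get 196.5 next round, worth 0.75 × 196.5 = 147.375 now. Country B offers 147.375 and keeps 300 − 147.375 = 152.625.
Round 1 (country A proposes): country B can get 152.625 next round, worth 0.75 × 152.625 = 114.46875 now; country A offers that and keeps 185.53125.

185.53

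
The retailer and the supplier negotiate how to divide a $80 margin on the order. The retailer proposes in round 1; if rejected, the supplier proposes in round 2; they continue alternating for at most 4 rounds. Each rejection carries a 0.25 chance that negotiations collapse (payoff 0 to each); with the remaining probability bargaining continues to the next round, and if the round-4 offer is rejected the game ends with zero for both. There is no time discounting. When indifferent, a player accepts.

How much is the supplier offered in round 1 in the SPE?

48.75

Round 4 (the supplier proposes): the retailer will accept anything ≥ 0, so the supplier offers 0 and keeps 80.
Round 3 (the retailer proposes): rejecting gives the supplier an expected 0.75 × 80 = 60; the retailer offers that and keeps 20.
Round 2 (the supplier proposes): rejecting gives the retailer an expected 0.75 × 20 = 15. The supplier offers 15 and keeps 80 − 15 = 65.
Round 1 (the retailer proposes): rejecting gives the supplier an expected 0.75 × 65 = 48.75, so the retailer offers 48.75, keeping 31.25.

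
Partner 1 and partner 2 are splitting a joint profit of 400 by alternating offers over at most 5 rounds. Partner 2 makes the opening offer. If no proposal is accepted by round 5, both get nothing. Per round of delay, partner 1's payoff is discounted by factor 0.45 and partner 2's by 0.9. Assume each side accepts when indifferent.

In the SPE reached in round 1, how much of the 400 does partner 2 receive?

374.71

Work backward from the last round.
Round 5 (partner 2 proposes): rejection yields 0 for partner 1; partner 2 offers 0 and keeps 400.
Round 4 (partner 1 proposes): partner 2 can get 400 next round, worth 0.9 × 400 = 360 now; partner 1 offers that and keeps 40.
Round 3 (partner 2 proposes): partner 1 can get 40 next round, worth 0.45 × 40 = 18 now; partner 2 offers that and keeps 382.
Round 2 (partner 1 proposes): partner 2 can get 382 next round, worth 0.9 × 382 = 343.8 now. Partner 1 offers 343.8 and keeps 400 − 343.8 = 56.2.
Round 1 (partner 2 proposes): partner 1 can get 56.2 next round, worth 0.45 × 56.2 = 25.29 now, so partner 2 offers 25.29, keeping 374.71.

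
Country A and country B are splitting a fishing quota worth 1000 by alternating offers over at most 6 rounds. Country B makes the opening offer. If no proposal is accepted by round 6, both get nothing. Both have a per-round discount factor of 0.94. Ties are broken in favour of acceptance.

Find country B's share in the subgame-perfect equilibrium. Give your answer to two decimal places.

159.86

Round 6 (country A proposes): country B will accept anything ≥ 0, so country A offers 0 and keeps 1000.
Round 5 (country B proposes): country A can get 1000 next round, worth 0.94 × 1000 = 940 now. Country B offers 940 and keeps 1000 − 940 = 60.
Round 4 (country A proposes): country B can get 60 next round, worth 0.94 × 60 = 56.4 now; country A offers that and keeps 943.6.
Round 3 (country B proposes): country A can get 943.6 next round, worth 0.94 × 943.6 = 886.984 now. Country B offers 886.984 and keeps 1000 − 886.984 = 113.016.
Round 2 (country A proposes): country B can get 113.016 next round, worth 0.94 × 113.016 = 106.23504 now; country A offers that and keeps 893.76496.
Round 1 (country B proposes): country A can get 893.76496 next round, worth 0.94 × 893.76496 = 840.1390624 now; country B offers that and keeps 159.8609376.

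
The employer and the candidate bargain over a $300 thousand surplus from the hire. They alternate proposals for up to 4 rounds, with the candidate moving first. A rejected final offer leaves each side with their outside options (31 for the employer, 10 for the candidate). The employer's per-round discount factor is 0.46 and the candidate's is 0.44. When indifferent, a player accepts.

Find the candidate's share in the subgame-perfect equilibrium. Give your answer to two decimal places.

Solve by backward induction from round 4.
Round 4 (the employer proposes): the candidate gets 10 if talks fail, so the employer offers 10 and keeps 290.
Round 3 (the candidate proposes): the employer can get 290 next round, worth 0.46 × 290 = 133.4 now; the candidate offers that and keeps 166.6.
Round 2 (the employer proposes): the candidate can get 166.6 next round, worth 0.44 × 166.6 = 73.304 now, so the employer offers 73.304, keeping 226.696.
Round 1 (the candidate proposes): the employer can get 226.696 next round, worth 0.46 × 226.696 = 104.28016 now, so the candidate offers 104.28016, keeping 195.71984.

195.72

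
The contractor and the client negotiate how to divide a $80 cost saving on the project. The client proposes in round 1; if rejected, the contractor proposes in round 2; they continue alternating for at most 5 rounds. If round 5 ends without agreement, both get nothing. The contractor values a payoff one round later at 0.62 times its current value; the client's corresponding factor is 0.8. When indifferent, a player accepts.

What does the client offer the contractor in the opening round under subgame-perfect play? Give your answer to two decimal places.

14.84

Round 5 (the client proposes): rejection yields 0 for the contractor; the client offers 0 and keeps 80.
Round 4 (the contractor proposes): the client can get 80 next round, worth 0.8 × 80 = 64 now, so the contractor offers 64, keeping 16.
Round 3 (the client proposes): the contractor can get 16 next round, worth 0.62 × 16 = 9.92 now; the client offers that and keeps 70.08.
Round 2 (the contractor proposes): the client can get 70.08 next round, worth 0.8 × 70.08 = 56.064 now. The contractor offers 56.064 and keeps 80 − 56.064 = 23.936.
Round 1 (the client proposes): the contractor can get 23.936 next round, worth 0.62 × 23.936 = 14.84032 now. The client offers 14.84032 and keeps 80 − 14.84032 = 65.15968.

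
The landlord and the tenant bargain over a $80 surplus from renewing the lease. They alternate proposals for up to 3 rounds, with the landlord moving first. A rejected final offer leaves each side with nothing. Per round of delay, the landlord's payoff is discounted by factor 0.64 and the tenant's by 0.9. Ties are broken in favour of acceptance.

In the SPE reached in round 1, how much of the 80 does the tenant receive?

25.92

Round 3 (the landlord proposes): rejection yields 0 for the tenant; the landlord offers 0 and keeps 80.
Round 2 (the tenant proposes): the landlord can get 80 next round, worth 0.64 × 80 = 51.2 now. The tenant offers 51.2 and keeps 80 − 51.2 = 28.8.
Round 1 (the landlord proposes): the tenant can get 28.8 next round, worth 0.9 × 28.8 = 25.92 now; the landlord offers that and keeps 54.08.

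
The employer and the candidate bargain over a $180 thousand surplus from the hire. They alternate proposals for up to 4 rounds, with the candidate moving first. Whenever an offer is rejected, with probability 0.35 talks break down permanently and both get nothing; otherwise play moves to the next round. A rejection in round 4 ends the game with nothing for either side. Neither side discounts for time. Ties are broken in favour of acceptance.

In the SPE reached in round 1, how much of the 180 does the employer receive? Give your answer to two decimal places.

90.38

Round 4 (the employer proposes): rejection yields 0 for the candidate; the employer offers 0 and keeps 180.
Round 3 (the candidate proposes): rejecting gives the employer an expected 0.65 × 180 = 117. The candidate offers 117 and keeps 180 − 117 = 63.
Round 2 (the employer proposes): rejecting gives the candidate an expected 0.65 × 63 = 40.95. The employer offers 40.95 and keeps 180 − 40.95 = 139.05.
Round 1 (the candidate proposes): rejecting gives the employer an expected 0.65 × 139.05 = 90.3825. The candidate offers 90.3825 and keeps 180 − 90.3825 = 89.6175.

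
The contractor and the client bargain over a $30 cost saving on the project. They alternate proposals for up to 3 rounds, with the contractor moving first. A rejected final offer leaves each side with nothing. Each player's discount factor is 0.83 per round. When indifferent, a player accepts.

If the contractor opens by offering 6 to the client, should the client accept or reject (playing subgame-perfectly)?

Accept

Round 3 (the contractor proposes): the client will accept anything ≥ 0, so the contractor offers 0 and keeps 30.
Round 2 (the client proposes): the contractor can get 30 next round, worth 0.83 × 30 = 24.9 now. The client offers 24.9 and keeps 30 − 24.9 = 5.1.
So by rejecting in round 1, the client gets 5.1 next round, worth 0.83 × 5.1 = 4.233 now.
Offer 6 ≥ 4.233, so the client accepts.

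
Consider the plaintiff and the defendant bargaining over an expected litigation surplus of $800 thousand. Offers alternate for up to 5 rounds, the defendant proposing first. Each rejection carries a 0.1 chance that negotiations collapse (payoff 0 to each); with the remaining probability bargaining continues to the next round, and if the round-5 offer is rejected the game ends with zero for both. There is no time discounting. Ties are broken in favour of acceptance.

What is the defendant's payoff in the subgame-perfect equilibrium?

669.68

Round 5 (the defendant proposes): rejection yields 0 for the plaintiff; the defendant offers 0 and keeps 800.
Round 4 (the plaintiff proposes): rejecting gives the defendant an expected 0.9 × 800 = 720, so the plaintiff offers 720, keeping 80.
Round 3 (the defendant proposes): rejecting gives the plaintiff an expected 0.9 × 80 = 72. The defendant offers 72 and keeps 800 − 72 = 728.
Round 2 (the plaintiff proposes): rejecting gives the defendant an expected 0.9 × 728 = 655.2, so the plaintiff offers 655.2, keeping 144.8.
Round 1 (the defendant proposes): rejecting gives the plaintiff an expected 0.9 × 144.8 = 130.32. The defendant offers 130.32 and keeps 800 − 130.32 = 669.68.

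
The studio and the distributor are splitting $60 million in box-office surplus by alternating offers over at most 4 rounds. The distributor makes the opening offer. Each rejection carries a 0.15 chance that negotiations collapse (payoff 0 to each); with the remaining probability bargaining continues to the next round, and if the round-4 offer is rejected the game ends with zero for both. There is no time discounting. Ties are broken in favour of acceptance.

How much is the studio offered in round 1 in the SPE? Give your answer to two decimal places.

44.50

By backward induction:
Round 4 (the studio proposes): rejection yields 0 for the distributor; the studio offers 0 and keeps 60.
Round 3 (the distributor proposes): rejecting gives the studio an expected 0.85 × 60 = 51. The distributor offers 51 and keeps 60 − 51 = 9.
Round 2 (the studio proposes): rejecting gives the distributor an expected 0.85 × 9 = 7.65; the studio offers that and keeps 52.35.
Round 1 (the distributor proposes): rejecting gives the studio an expected 0.85 × 52.35 = 44.4975, so the distributor offers 44.4975, keeping 15.5025.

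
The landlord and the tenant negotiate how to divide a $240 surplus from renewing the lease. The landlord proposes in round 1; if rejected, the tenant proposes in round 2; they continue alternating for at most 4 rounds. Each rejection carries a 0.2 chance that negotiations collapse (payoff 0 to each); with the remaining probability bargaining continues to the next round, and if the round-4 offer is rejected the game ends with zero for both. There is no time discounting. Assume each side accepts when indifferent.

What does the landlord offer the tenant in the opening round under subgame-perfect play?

Round 4 (the tenant proposes): rejection yields 0 for the landlord; the tenant offers 0 and keeps 240.
Round 3 (the landlord proposes): rejecting gives the tenant an expected 0.8 × 240 = 192; the landlord offers that and keeps 48.
Round 2 (the tenant proposes): rejecting gives the landlord an expected 0.8 × 48 = 38.4, so the tenant offers 38.4, keeping 201.6.
Round 1 (the landlord proposes): rejecting gives the tenant an expected 0.8 × 201.6 = 161.28; the landlord offers that and keeps 78.72.

161.28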